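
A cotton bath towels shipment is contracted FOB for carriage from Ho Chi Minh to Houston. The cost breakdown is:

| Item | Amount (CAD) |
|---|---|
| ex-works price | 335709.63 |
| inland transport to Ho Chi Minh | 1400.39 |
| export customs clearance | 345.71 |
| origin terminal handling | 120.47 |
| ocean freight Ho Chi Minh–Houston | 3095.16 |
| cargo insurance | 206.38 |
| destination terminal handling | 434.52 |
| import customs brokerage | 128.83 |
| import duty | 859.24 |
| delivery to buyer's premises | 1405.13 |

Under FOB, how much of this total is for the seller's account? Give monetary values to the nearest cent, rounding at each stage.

FOB: the seller bears costs until goods are on board at the origin port; the buyer bears freight, insurance and all costs thereafter.
Seller's account: goods 335709.63 + inland to port 1400.39 + export clearance 345.71 + origin terminal 120.47 = 337576.20
Buyer's account: freight 3095.16 + insurance 206.38 + destination terminal 434.52 + brokerage 128.83 + duty 859.24 + delivery 1405.13 = 6129.26

Seller's account: CAD 337576.20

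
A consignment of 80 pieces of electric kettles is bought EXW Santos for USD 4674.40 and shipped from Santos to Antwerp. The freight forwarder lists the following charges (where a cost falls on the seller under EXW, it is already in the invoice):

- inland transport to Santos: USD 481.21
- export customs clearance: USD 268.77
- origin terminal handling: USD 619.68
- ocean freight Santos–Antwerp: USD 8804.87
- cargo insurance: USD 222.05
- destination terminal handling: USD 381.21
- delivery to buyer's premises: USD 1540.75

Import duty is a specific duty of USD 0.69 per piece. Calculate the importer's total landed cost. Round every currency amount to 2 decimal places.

EXW: the seller makes goods available at their premises; the buyer bears all onward costs.
CIF value = EXW price + inland to port + export clearance + origin terminal + freight + insurance = 4674.40 + 481.21 + 268.77 + 619.68 + 8804.87 + 222.05 = 15070.98
Import duty = 80 × 0.69 = 55.20
Buyer bears: inland to port 481.21 + export clearance 268.77 + origin terminal 619.68 + freight 8804.87 + insurance 222.05 + destination terminal 381.21 + delivery 1540.75 + duty 55.20 = 12373.74
Landed cost = invoice 4674.40 + 12373.74 = 17048.14

Total landed cost: USD 17048.14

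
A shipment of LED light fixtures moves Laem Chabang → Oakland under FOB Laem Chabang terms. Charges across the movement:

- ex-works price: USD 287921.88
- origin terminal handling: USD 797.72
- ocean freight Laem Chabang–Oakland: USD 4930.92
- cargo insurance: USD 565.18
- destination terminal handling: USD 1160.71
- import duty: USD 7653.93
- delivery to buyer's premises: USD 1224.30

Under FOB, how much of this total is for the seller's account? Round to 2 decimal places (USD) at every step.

Seller's account: USD 288719.60

FOB: the seller bears costs until goods are on board at the origin port; the buyer bears freight, insurance and all costs thereafter.
Seller's account: goods 287921.88 + origin terminal 797.72 = 288719.60
Buyer's account: freight 4930.92 + insurance 565.18 + destination terminal 1160.71 + duty 7653.93 + delivery 1224.30 = 15535.04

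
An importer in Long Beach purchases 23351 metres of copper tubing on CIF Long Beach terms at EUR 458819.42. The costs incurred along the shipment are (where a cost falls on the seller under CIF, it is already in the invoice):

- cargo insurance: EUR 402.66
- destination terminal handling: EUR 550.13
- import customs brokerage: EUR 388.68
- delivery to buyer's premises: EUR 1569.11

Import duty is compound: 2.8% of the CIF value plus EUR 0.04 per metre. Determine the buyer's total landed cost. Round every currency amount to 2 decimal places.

CIF: the seller pays costs through ocean freight and marine insurance to the destination port.
Already in the invoice (seller's account under CIF): insurance — exclude.
The CIF price already equals the CIF value: 458819.42
Ad valorem component: 458819.42 × 2.8% = 12846.94
Specific component: 23351 × 0.04 = 934.04
Import duty = 12846.94 + 934.04 = 13780.98
Buyer bears: destination terminal 550.13 + brokerage 388.68 + delivery 1569.11 + duty 13780.98 = 16288.90
Landed cost = invoice 458819.42 + 16288.90 = 475108.32

Total landed cost: EUR 475108.32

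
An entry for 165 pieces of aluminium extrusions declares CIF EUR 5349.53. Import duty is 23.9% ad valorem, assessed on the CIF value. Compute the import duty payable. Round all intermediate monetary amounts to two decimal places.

Import duty: EUR 1278.54

Import duty = 5349.53 × 23.9% = 1278.54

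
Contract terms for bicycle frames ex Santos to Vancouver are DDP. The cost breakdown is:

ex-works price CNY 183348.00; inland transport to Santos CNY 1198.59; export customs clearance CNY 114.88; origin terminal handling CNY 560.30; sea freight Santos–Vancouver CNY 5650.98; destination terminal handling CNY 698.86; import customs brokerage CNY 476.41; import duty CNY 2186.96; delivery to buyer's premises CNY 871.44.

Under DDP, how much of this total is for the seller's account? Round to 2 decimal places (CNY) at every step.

DDP: the seller bears all costs including import duty.
Seller's account: goods 183348.00 + inland to port 1198.59 + export clearance 114.88 + origin terminal 560.30 + freight 5650.98 + destination terminal 698.86 + brokerage 476.41 + duty 2186.96 + delivery 871.44 = 195106.42
Buyer's account: 0.00

Seller's account: CNY 195106.42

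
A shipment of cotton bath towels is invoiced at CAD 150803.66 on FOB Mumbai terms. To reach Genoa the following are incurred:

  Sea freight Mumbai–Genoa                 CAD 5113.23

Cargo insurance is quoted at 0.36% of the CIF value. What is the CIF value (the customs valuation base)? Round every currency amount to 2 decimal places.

CIF value: CAD 156480.22

Let C be the CIF value. C = FOB price + freight + 0.36% × C
C − 0.36% × C = 150803.66 + 5113.23
0.9964 × C = 155916.89
C = 155916.89 / 0.9964 = 156480.22
Insurance premium = 0.36% × 156480.22 = 563.33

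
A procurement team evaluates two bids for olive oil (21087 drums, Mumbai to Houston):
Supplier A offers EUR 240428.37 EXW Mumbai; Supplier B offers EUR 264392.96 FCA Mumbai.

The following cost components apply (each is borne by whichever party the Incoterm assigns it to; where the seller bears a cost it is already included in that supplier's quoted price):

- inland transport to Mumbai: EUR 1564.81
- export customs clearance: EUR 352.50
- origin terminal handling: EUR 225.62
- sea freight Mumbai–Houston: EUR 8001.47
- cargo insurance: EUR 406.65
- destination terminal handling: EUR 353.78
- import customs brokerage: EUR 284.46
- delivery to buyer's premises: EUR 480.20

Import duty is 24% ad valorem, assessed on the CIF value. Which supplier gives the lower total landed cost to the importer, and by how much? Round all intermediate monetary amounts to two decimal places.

Supplier A (EXW):
CIF value = EXW price + inland to port + export clearance + origin terminal + freight + insurance = 240428.37 + 1564.81 + 352.50 + 225.62 + 8001.47 + 406.65 = 250979.42
Import duty = 250979.42 × 24% = 60235.06
Buyer bears (A): 1564.81 + 352.50 + 225.62 + 8001.47 + 406.65 + 353.78 + 284.46 + 480.20 = 11669.49
Landed cost (A) = invoice 240428.37 + 11669.49 + duty 60235.06 = 312332.92
Supplier B (FCA):
CIF value = FCA price + origin terminal + freight + insurance = 264392.96 + 225.62 + 8001.47 + 406.65 = 273026.70
Import duty = 273026.70 × 24% = 65526.41
Buyer bears (B): 225.62 + 8001.47 + 406.65 + 353.78 + 284.46 + 480.20 = 9752.18
Landed cost (B) = invoice 264392.96 + 9752.18 + duty 65526.41 = 339671.55
Difference = |312332.92 − 339671.55| = 27338.63

Supplier A is cheaper by EUR 27338.63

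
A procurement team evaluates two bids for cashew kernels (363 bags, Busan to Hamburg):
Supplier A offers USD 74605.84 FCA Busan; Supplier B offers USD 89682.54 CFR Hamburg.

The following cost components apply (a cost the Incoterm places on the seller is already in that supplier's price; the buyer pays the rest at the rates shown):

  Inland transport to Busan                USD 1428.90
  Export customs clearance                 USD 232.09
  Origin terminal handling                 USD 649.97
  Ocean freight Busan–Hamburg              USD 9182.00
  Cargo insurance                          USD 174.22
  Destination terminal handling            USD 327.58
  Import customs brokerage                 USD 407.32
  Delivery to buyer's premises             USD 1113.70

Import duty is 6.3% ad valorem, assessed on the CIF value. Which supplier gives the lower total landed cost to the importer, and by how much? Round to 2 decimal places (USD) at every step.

Supplier A is cheaper by USD 5575.15

Supplier A (FCA):
CIF value = FCA price + origin terminal + freight + insurance = 74605.84 + 649.97 + 9182.00 + 174.22 = 84612.03
Import duty = 84612.03 × 6.3% = 5330.56
Buyer bears (A): 649.97 + 9182.00 + 174.22 + 327.58 + 407.32 + 1113.70 = 11854.79
Landed cost (A) = invoice 74605.84 + 11854.79 + duty 5330.56 = 91791.19
Supplier B (CFR):
CIF value = CFR price + insurance = 89682.54 + 174.22 = 89856.76
Import duty = 89856.76 × 6.3% = 5660.98
Buyer bears (B): 174.22 + 327.58 + 407.32 + 1113.70 = 2022.82
Landed cost (B) = invoice 89682.54 + 2022.82 + duty 5660.98 = 97366.34
Difference = |91791.19 − 97366.34| = 5575.15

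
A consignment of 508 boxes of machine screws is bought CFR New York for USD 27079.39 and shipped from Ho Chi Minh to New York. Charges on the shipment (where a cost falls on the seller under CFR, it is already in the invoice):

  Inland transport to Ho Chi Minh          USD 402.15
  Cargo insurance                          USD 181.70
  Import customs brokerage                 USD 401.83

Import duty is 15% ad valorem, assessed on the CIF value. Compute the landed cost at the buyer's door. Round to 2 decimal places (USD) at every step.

Total landed cost: USD 31752.08

CFR: the seller pays costs through ocean freight to the destination port, but not insurance.
Already in the invoice (seller's account under CFR): inland to port — exclude.
CIF value = CFR price + insurance = 27079.39 + 181.70 = 27261.09
Import duty = 27261.09 × 15% = 4089.16
Buyer bears: insurance 181.70 + brokerage 401.83 + duty 4089.16 = 4672.69
Landed cost = invoice 27079.39 + 4672.69 = 31752.08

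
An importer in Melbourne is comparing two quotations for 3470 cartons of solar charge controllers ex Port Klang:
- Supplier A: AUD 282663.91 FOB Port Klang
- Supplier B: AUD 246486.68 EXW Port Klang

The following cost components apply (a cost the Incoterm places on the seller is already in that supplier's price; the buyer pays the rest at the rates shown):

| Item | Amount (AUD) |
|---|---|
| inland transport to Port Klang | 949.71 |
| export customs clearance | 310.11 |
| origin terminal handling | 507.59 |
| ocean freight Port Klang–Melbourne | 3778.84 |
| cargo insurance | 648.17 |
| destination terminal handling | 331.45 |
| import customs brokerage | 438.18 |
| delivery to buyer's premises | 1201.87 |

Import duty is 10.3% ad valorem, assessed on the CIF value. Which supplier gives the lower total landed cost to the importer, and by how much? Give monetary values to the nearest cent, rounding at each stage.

Supplier B is cheaper by AUD 37954.03

Supplier A (FOB):
CIF value = FOB price + freight + insurance = 282663.91 + 3778.84 + 648.17 = 287090.92
Import duty = 287090.92 × 10.3% = 29570.36
Buyer bears (A): 3778.84 + 648.17 + 331.45 + 438.18 + 1201.87 = 6398.51
Landed cost (A) = invoice 282663.91 + 6398.51 + duty 29570.36 = 318632.78
Supplier B (EXW):
CIF value = EXW price + inland to port + export clearance + origin terminal + freight + insurance = 246486.68 + 949.71 + 310.11 + 507.59 + 3778.84 + 648.17 = 252681.10
Import duty = 252681.10 × 10.3% = 26026.15
Buyer bears (B): 949.71 + 310.11 + 507.59 + 3778.84 + 648.17 + 331.45 + 438.18 + 1201.87 = 8165.92
Landed cost (B) = invoice 246486.68 + 8165.92 + duty 26026.15 = 280678.75
Difference = |318632.78 − 280678.75| = 37954.03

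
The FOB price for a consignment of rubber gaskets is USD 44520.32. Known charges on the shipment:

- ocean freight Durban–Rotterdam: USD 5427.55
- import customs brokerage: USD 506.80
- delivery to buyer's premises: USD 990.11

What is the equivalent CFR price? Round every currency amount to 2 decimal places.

Not relevant to the conversion: delivery, brokerage — on the buyer under both terms; not part of either seller's price.
From FOB to CFR, the seller additionally bears: freight.
CFR price = 44520.32 + 5427.55 = 49947.87

CFR price: USD 49947.87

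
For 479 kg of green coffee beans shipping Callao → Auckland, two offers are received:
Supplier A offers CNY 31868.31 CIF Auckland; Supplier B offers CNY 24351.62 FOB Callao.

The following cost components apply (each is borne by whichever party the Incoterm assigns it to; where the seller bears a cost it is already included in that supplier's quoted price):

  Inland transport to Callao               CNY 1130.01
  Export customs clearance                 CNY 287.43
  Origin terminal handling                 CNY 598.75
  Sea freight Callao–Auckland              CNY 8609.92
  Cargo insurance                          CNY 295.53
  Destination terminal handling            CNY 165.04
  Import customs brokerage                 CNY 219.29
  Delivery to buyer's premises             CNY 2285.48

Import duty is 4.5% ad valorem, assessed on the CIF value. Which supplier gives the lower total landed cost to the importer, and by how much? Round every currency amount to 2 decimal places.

Supplier A is cheaper by CNY 1451.26

Supplier A (CIF):
The CIF price already equals the CIF value: 31868.31
Import duty = 31868.31 × 4.5% = 1434.07
Buyer bears (A): 165.04 + 219.29 + 2285.48 = 2669.81
Landed cost (A) = invoice 31868.31 + 2669.81 + duty 1434.07 = 35972.19
Supplier B (FOB):
CIF value = FOB price + freight + insurance = 24351.62 + 8609.92 + 295.53 = 33257.07
Import duty = 33257.07 × 4.5% = 1496.57
Buyer bears (B): 8609.92 + 295.53 + 165.04 + 219.29 + 2285.48 = 11575.26
Landed cost (B) = invoice 24351.62 + 11575.26 + duty 1496.57 = 37423.45
Difference = |35972.19 − 37423.45| = 1451.26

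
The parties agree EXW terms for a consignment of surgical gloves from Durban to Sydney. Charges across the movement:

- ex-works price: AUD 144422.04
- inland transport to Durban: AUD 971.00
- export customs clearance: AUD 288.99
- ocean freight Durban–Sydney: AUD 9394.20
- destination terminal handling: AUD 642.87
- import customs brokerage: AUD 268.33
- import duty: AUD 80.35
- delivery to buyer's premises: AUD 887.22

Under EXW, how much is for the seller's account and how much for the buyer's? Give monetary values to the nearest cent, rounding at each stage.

EXW: the seller makes goods available at their premises; the buyer bears all onward costs.
Seller's account: goods 144422.04 = 144422.04
Buyer's account: inland to port 971.00 + export clearance 288.99 + freight 9394.20 + destination terminal 642.87 + brokerage 268.33 + duty 80.35 + delivery 887.22 = 12532.96

Seller: AUD 144422.04; buyer: AUD 12532.96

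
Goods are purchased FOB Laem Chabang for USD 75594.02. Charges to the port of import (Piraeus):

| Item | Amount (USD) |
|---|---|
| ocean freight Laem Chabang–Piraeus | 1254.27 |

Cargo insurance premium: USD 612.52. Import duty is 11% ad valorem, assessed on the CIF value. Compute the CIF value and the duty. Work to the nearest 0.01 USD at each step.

CIF value: USD 77460.81; import duty: USD 8520.69

CIF = FOB price + freight + insurance
CIF = 75594.02 + 1254.27 + 612.52 = 77460.81
Import duty = 77460.81 × 11% = 8520.69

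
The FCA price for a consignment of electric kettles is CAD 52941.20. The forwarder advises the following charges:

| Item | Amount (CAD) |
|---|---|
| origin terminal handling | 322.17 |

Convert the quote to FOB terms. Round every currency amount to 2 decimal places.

From FCA to FOB, the seller additionally bears: origin terminal.
FOB price = 52941.20 + 322.17 = 53263.37

FOB price: CAD 53263.37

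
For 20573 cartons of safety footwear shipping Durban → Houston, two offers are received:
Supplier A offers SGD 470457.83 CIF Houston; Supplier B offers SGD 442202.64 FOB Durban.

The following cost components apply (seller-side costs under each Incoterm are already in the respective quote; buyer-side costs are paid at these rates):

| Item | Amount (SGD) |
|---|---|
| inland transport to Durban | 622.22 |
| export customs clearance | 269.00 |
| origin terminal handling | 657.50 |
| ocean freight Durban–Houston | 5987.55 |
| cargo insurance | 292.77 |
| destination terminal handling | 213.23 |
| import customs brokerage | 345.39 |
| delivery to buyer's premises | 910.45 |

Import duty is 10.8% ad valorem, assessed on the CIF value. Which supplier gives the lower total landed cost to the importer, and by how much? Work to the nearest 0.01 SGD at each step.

Supplier A (CIF):
The CIF price already equals the CIF value: 470457.83
Import duty = 470457.83 × 10.8% = 50809.45
Buyer bears (A): 213.23 + 345.39 + 910.45 = 1469.07
Landed cost (A) = invoice 470457.83 + 1469.07 + duty 50809.45 = 522736.35
Supplier B (FOB):
CIF value = FOB price + freight + insurance = 442202.64 + 5987.55 + 292.77 = 448482.96
Import duty = 448482.96 × 10.8% = 48436.16
Buyer bears (B): 5987.55 + 292.77 + 213.23 + 345.39 + 910.45 = 7749.39
Landed cost (B) = invoice 442202.64 + 7749.39 + duty 48436.16 = 498388.19
Difference = |522736.35 − 498388.19| = 24348.16

Supplier B is cheaper by SGD 24348.16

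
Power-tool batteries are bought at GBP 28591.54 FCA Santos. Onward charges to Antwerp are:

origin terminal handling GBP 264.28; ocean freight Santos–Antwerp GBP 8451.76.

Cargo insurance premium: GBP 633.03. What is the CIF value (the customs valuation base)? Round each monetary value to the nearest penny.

CIF = FCA price + pre-shipment costs + freight + insurance
CIF = 28591.54 + 264.28 + 8451.76 + 633.03 = 37940.61

CIF value: GBP 37940.61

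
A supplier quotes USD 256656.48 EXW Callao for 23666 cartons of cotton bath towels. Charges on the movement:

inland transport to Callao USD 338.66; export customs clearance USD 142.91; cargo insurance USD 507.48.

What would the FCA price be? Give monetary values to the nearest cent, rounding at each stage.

Not relevant to the conversion: insurance — on the buyer under both terms; not part of either seller's price.
From EXW to FCA, the seller additionally bears: inland to port, export clearance.
FCA price = 256656.48 + 338.66 + 142.91 = 257138.05

FCA price: USD 257138.05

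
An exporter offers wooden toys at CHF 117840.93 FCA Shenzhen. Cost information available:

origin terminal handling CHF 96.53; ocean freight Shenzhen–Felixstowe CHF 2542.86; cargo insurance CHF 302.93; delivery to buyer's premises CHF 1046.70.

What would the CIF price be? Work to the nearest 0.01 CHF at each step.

CIF price: CHF 120783.25

Not relevant to the conversion: delivery — on the buyer under both terms; not part of either seller's price.
From FCA to CIF, the seller additionally bears: origin terminal, freight, insurance.
CIF price = 117840.93 + 96.53 + 2542.86 + 302.93 = 120783.25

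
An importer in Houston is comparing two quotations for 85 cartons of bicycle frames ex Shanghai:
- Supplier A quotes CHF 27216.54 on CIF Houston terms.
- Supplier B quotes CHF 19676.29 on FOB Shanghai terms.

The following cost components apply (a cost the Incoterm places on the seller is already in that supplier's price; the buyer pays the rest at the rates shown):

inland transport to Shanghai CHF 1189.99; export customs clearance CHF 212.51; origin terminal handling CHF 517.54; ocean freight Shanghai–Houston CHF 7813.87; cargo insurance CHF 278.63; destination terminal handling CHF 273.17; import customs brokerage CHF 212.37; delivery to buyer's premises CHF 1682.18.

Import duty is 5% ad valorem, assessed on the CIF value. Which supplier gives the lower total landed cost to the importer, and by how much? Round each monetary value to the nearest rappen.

Supplier A is cheaper by CHF 579.86

Supplier A (CIF):
The CIF price already equals the CIF value: 27216.54
Import duty = 27216.54 × 5% = 1360.83
Buyer bears (A): 273.17 + 212.37 + 1682.18 = 2167.72
Landed cost (A) = invoice 27216.54 + 2167.72 + duty 1360.83 = 30745.09
Supplier B (FOB):
CIF value = FOB price + freight + insurance = 19676.29 + 7813.87 + 278.63 = 27768.79
Import duty = 27768.79 × 5% = 1388.44
Buyer bears (B): 7813.87 + 278.63 + 273.17 + 212.37 + 1682.18 = 10260.22
Landed cost (B) = invoice 19676.29 + 10260.22 + duty 1388.44 = 31324.95
Difference = |30745.09 − 31324.95| = 579.86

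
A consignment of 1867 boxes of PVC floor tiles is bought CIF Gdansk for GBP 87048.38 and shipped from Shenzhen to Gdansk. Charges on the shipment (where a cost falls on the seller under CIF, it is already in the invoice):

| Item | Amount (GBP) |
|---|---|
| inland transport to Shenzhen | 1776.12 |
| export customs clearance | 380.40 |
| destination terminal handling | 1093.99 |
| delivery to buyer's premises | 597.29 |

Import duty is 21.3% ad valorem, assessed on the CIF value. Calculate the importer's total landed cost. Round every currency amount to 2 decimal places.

CIF: the seller pays costs through ocean freight and marine insurance to the destination port.
Already in the invoice (seller's account under CIF): inland to port, export clearance — exclude.
The CIF price already equals the CIF value: 87048.38
Import duty = 87048.38 × 21.3% = 18541.30
Buyer bears: destination terminal 1093.99 + delivery 597.29 + duty 18541.30 = 20232.58
Landed cost = invoice 87048.38 + 20232.58 = 107280.96

Total landed cost: GBP 107280.96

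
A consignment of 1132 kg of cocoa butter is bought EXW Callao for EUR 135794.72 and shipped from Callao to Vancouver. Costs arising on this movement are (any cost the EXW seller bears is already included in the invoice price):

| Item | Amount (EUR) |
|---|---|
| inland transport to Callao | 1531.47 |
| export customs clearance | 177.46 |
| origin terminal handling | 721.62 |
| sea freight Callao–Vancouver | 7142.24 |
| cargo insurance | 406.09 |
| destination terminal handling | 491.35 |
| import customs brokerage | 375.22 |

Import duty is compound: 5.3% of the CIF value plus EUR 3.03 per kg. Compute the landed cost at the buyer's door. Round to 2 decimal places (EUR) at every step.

EXW: the seller makes goods available at their premises; the buyer bears all onward costs.
CIF value = EXW price + inland to port + export clearance + origin terminal + freight + insurance = 135794.72 + 1531.47 + 177.46 + 721.62 + 7142.24 + 406.09 = 145773.60
Ad valorem component: 145773.60 × 5.3% = 7726.00
Specific component: 1132 × 3.03 = 3429.96
Import duty = 7726.00 + 3429.96 = 11155.96
Buyer bears: inland to port 1531.47 + export clearance 177.46 + origin terminal 721.62 + freight 7142.24 + insurance 406.09 + destination terminal 491.35 + brokerage 375.22 + duty 11155.96 = 22001.41
Landed cost = invoice 135794.72 + 22001.41 = 157796.13

Total landed cost: EUR 157796.13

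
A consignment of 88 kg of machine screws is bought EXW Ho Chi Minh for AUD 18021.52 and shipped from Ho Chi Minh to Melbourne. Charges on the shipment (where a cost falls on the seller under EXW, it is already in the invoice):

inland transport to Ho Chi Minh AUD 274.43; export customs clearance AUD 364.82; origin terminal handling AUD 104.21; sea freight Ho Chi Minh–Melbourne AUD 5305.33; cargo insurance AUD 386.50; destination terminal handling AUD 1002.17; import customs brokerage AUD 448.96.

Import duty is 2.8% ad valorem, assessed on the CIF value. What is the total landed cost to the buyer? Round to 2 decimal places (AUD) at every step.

EXW: the seller makes goods available at their premises; the buyer bears all onward costs.
CIF value = EXW price + inland to port + export clearance + origin terminal + freight + insurance = 18021.52 + 274.43 + 364.82 + 104.21 + 5305.33 + 386.50 = 24456.81
Import duty = 24456.81 × 2.8% = 684.79
Buyer bears: inland to port 274.43 + export clearance 364.82 + origin terminal 104.21 + freight 5305.33 + insurance 386.50 + destination terminal 1002.17 + brokerage 448.96 + duty 684.79 = 8571.21
Landed cost = invoice 18021.52 + 8571.21 = 26592.73

Total landed cost: AUD 26592.73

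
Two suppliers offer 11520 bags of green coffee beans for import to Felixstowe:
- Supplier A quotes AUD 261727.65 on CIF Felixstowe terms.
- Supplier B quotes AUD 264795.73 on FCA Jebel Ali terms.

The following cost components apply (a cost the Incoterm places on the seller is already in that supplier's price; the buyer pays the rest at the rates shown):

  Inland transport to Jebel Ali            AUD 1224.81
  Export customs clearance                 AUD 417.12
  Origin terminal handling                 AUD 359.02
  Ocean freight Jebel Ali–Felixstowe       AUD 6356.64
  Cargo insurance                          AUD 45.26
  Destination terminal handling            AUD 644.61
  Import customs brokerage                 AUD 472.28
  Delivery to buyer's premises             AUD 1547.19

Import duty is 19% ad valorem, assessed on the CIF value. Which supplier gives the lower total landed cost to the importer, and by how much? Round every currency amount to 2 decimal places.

Supplier A (CIF):
The CIF price already equals the CIF value: 261727.65
Import duty = 261727.65 × 19% = 49728.25
Buyer bears (A): 644.61 + 472.28 + 1547.19 = 2664.08
Landed cost (A) = invoice 261727.65 + 2664.08 + duty 49728.25 = 314119.98
Supplier B (FCA):
CIF value = FCA price + origin terminal + freight + insurance = 264795.73 + 359.02 + 6356.64 + 45.26 = 271556.65
Import duty = 271556.65 × 19% = 51595.76
Buyer bears (B): 359.02 + 6356.64 + 45.26 + 644.61 + 472.28 + 1547.19 = 9425.00
Landed cost (B) = invoice 264795.73 + 9425.00 + duty 51595.76 = 325816.49
Difference = |314119.98 − 325816.49| = 11696.51

Supplier A is cheaper by AUD 11696.51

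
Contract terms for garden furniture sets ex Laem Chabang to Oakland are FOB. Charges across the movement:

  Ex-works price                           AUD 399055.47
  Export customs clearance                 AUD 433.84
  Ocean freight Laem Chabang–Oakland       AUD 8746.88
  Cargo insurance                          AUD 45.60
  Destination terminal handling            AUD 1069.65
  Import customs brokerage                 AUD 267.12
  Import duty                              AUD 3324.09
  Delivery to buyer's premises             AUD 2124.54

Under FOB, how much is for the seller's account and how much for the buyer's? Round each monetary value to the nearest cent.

Seller: AUD 399489.31; buyer: AUD 15577.88

FOB: the seller bears costs until goods are on board at the origin port; the buyer bears freight, insurance and all costs thereafter.
Seller's account: goods 399055.47 + export clearance 433.84 = 399489.31
Buyer's account: freight 8746.88 + insurance 45.60 + destination terminal 1069.65 + brokerage 267.12 + duty 3324.09 + delivery 2124.54 = 15577.88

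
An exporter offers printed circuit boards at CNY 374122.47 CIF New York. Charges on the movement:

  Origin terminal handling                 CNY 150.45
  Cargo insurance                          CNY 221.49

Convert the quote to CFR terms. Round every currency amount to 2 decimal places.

Not relevant to the conversion: origin terminal — on the seller under both CIF and CFR; already in the CIF price and stays in the CFR price.
From CIF to CFR, the seller no longer bears: insurance.
CFR price = 374122.47 − 221.49 = 373900.98

CFR price: CNY 373900.98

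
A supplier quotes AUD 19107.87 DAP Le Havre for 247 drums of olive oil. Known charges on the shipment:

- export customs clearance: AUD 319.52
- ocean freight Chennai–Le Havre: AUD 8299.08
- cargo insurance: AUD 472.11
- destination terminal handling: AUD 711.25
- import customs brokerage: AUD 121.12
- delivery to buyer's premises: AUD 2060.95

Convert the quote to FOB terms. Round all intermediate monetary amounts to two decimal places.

FOB price: AUD 7564.48

Not relevant to the conversion: export clearance — on the seller under both DAP and FOB; already in the DAP price and stays in the FOB price. brokerage — on the buyer under both terms; not part of either seller's price.
From DAP to FOB, the seller no longer bears: freight, insurance, destination terminal, delivery.
FOB price = 19107.87 − 8299.08 − 472.11 − 711.25 − 2060.95 = 7564.48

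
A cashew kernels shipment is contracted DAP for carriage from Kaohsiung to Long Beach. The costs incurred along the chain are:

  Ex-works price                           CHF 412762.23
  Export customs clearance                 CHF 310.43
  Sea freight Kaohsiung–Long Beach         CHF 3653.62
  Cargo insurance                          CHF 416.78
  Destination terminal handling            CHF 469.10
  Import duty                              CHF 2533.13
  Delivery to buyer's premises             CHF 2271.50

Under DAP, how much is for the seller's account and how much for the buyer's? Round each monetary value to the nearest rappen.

DAP: the seller bears all costs to the named destination except import duty and clearance.
Seller's account: goods 412762.23 + export clearance 310.43 + freight 3653.62 + insurance 416.78 + destination terminal 469.10 + delivery 2271.50 = 419883.66
Buyer's account: duty 2533.13 = 2533.13

Seller: CHF 419883.66; buyer: CHF 2533.13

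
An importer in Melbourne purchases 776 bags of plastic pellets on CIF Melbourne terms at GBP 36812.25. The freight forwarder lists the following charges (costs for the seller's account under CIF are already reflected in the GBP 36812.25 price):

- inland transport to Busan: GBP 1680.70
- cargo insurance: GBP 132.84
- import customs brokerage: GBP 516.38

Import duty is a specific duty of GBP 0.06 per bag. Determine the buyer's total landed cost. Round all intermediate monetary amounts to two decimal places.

Total landed cost: GBP 37375.19

CIF: the seller pays costs through ocean freight and marine insurance to the destination port.
Already in the invoice (seller's account under CIF): inland to port, insurance — exclude.
The CIF price already equals the CIF value: 36812.25
Import duty = 776 × 0.06 = 46.56
Buyer bears: brokerage 516.38 + duty 46.56 = 562.94
Landed cost = invoice 36812.25 + 562.94 = 37375.19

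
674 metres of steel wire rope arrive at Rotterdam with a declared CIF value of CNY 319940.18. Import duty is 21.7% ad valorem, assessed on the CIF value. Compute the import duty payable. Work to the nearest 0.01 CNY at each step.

Import duty = 319940.18 × 21.7% = 69427.02

Import duty: CNY 69427.02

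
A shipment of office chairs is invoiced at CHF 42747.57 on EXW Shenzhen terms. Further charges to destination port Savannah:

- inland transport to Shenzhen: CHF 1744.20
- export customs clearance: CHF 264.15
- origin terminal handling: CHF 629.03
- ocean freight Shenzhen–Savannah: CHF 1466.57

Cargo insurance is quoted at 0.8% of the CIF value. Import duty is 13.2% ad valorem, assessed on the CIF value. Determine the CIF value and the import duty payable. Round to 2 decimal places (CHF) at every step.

Let C be the CIF value. C = EXW price + pre-shipment costs + freight + 0.8% × C
C − 0.8% × C = 42747.57 + 1744.20 + 264.15 + 629.03 + 1466.57
0.992 × C = 46851.52
C = 46851.52 / 0.992 = 47229.35
Insurance premium = 0.8% × 47229.35 = 377.83
Import duty = 47229.35 × 13.2% = 6234.27

CIF value: CHF 47229.35; import duty: CHF 6234.27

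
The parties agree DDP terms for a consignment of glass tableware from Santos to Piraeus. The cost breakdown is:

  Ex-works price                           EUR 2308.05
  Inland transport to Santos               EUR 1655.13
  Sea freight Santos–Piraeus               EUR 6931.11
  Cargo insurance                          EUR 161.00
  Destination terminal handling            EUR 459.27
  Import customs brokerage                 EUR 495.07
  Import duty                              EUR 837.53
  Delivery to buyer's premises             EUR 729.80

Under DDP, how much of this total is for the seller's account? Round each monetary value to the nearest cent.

Seller's account: EUR 13576.96

DDP: the seller bears all costs including import duty.
Seller's account: goods 2308.05 + inland to port 1655.13 + freight 6931.11 + insurance 161.00 + destination terminal 459.27 + brokerage 495.07 + duty 837.53 + delivery 729.80 = 13576.96
Buyer's account: 0.00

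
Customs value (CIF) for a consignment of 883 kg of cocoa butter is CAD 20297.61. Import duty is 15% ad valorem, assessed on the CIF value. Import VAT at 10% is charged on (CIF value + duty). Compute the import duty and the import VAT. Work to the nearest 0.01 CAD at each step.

Import duty: CAD 3044.64; import VAT: CAD 2334.23

Import duty = 20297.61 × 15% = 3044.64
VAT base = CIF + duty = 20297.61 + 3044.64 = 23342.25
Import VAT = 23342.25 × 10% = 2334.23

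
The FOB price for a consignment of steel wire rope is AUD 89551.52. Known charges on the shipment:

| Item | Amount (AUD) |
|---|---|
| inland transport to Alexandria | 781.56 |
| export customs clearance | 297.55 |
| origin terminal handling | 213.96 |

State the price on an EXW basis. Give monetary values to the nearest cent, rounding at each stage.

From FOB to EXW, the seller no longer bears: inland to port, export clearance, origin terminal.
EXW price = 89551.52 − 781.56 − 297.55 − 213.96 = 88258.45

EXW price: AUD 88258.45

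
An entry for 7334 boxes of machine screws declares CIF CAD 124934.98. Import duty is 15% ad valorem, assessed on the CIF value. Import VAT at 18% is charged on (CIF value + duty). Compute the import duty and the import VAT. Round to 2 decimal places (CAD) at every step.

Import duty = 124934.98 × 15% = 18740.25
VAT base = CIF + duty = 124934.98 + 18740.25 = 143675.23
Import VAT = 143675.23 × 18% = 25861.54

Import duty: CAD 18740.25; import VAT: CAD 25861.54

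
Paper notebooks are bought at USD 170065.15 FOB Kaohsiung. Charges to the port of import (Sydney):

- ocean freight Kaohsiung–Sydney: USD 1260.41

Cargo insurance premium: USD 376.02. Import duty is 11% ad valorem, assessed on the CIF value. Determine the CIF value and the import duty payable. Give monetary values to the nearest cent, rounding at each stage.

CIF value: USD 171701.58; import duty: USD 18887.17

CIF = FOB price + freight + insurance
CIF = 170065.15 + 1260.41 + 376.02 = 171701.58
Import duty = 171701.58 × 11% = 18887.17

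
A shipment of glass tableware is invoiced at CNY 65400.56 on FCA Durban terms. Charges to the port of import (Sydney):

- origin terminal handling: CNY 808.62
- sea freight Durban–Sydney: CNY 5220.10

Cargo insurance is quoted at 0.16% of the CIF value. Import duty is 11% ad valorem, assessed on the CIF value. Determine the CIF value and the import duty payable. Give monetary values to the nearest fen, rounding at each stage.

Let C be the CIF value. C = FCA price + pre-shipment costs + freight + 0.16% × C
C − 0.16% × C = 65400.56 + 808.62 + 5220.10
0.9984 × C = 71429.28
C = 71429.28 / 0.9984 = 71543.75
Insurance premium = 0.16% × 71543.75 = 114.47
Import duty = 71543.75 × 11% = 7869.81

CIF value: CNY 71543.75; import duty: CNY 7869.81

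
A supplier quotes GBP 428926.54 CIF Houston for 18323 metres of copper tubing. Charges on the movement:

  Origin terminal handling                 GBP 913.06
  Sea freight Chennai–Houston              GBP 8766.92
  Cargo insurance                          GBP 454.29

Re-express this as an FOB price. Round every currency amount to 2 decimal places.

Not relevant to the conversion: origin terminal — on the seller under both CIF and FOB; already in the CIF price and stays in the FOB price.
From CIF to FOB, the seller no longer bears: freight, insurance.
FOB price = 428926.54 − 8766.92 − 454.29 = 419705.33

FOB price: GBP 419705.33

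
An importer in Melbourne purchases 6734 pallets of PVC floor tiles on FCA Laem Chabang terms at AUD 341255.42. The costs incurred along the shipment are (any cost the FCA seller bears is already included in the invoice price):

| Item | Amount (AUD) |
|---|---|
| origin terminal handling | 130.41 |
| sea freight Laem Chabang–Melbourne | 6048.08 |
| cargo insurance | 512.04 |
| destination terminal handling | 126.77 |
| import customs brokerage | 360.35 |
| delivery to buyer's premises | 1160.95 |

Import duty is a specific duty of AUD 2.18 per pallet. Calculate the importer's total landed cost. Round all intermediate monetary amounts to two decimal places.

Total landed cost: AUD 364274.14

FCA: the seller delivers export-cleared goods to the carrier; the buyer bears costs from that point.
CIF value = FCA price + origin terminal + freight + insurance = 341255.42 + 130.41 + 6048.08 + 512.04 = 347945.95
Import duty = 6734 × 2.18 = 14680.12
Buyer bears: origin terminal 130.41 + freight 6048.08 + insurance 512.04 + destination terminal 126.77 + brokerage 360.35 + delivery 1160.95 + duty 14680.12 = 23018.72
Landed cost = invoice 341255.42 + 23018.72 = 364274.14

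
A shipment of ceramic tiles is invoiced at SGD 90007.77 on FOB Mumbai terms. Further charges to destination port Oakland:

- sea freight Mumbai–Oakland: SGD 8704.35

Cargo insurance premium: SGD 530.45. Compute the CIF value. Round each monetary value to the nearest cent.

CIF value: SGD 99242.57

CIF = FOB price + freight + insurance
CIF = 90007.77 + 8704.35 + 530.45 = 99242.57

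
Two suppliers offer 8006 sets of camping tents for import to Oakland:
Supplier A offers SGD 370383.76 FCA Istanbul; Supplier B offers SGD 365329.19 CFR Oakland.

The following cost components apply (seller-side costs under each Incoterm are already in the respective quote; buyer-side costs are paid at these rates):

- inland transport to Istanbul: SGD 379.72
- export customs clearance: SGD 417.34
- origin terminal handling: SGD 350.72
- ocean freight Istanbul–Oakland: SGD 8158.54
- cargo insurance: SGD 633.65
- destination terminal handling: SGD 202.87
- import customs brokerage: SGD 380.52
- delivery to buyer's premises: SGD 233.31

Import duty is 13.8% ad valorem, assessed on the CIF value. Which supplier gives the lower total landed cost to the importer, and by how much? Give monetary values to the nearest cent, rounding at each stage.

Supplier A (FCA):
CIF value = FCA price + origin terminal + freight + insurance = 370383.76 + 350.72 + 8158.54 + 633.65 = 379526.67
Import duty = 379526.67 × 13.8% = 52374.68
Buyer bears (A): 350.72 + 8158.54 + 633.65 + 202.87 + 380.52 + 233.31 = 9959.61
Landed cost (A) = invoice 370383.76 + 9959.61 + duty 52374.68 = 432718.05
Supplier B (CFR):
CIF value = CFR price + insurance = 365329.19 + 633.65 = 365962.84
Import duty = 365962.84 × 13.8% = 50502.87
Buyer bears (B): 633.65 + 202.87 + 380.52 + 233.31 = 1450.35
Landed cost (B) = invoice 365329.19 + 1450.35 + duty 50502.87 = 417282.41
Difference = |432718.05 − 417282.41| = 15435.64

Supplier B is cheaper by SGD 15435.64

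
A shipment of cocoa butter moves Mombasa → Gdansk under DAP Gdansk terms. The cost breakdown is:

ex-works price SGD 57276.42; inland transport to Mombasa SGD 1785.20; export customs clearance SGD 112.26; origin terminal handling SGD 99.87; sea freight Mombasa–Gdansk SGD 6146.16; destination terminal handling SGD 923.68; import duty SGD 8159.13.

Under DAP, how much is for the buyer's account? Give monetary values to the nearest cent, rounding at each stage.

Buyer's account: SGD 8159.13

DAP: the seller bears all costs to the named destination except import duty and clearance.
Seller's account: goods 57276.42 + inland to port 1785.20 + export clearance 112.26 + origin terminal 99.87 + freight 6146.16 + destination terminal 923.68 = 66343.59
Buyer's account: duty 8159.13 = 8159.13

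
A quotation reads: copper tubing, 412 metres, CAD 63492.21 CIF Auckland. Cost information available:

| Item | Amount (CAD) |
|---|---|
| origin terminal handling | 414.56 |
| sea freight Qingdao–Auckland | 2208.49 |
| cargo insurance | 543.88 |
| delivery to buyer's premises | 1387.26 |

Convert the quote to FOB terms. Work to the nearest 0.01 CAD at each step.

Not relevant to the conversion: origin terminal — on the seller under both CIF and FOB; already in the CIF price and stays in the FOB price. delivery — on the buyer under both terms; not part of either seller's price.
From CIF to FOB, the seller no longer bears: freight, insurance.
FOB price = 63492.21 − 2208.49 − 543.88 = 60739.84

FOB price: CAD 60739.84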